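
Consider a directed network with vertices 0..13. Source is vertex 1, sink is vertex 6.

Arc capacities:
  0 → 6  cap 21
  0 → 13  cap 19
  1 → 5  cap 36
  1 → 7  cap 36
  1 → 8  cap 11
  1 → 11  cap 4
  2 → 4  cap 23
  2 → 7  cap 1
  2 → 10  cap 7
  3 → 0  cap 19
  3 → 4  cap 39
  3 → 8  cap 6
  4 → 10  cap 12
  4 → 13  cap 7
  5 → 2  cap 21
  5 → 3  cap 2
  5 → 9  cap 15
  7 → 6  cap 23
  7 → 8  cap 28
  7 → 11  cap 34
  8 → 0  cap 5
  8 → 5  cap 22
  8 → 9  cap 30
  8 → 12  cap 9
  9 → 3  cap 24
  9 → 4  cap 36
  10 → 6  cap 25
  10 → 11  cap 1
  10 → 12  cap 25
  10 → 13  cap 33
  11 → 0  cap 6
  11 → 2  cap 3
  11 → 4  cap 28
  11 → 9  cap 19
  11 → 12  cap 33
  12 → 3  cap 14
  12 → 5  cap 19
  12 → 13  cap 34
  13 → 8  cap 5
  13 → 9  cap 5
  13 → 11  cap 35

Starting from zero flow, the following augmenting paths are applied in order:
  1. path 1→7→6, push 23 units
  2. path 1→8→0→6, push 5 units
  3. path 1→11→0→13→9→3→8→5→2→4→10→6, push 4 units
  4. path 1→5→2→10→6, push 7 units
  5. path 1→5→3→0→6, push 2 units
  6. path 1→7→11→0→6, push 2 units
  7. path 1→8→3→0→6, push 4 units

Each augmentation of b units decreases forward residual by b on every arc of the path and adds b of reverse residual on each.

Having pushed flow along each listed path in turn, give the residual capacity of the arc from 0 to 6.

Residual capacity of (0,6): 8

after path 1 (1→7→6, push 23): res(0,6)=21
after path 2 (1→8→0→6, push 5): res(0,6)=16
after path 3 (1→11→0→13→9→3→8→5→2→4→10→6, push 4): res(0,6)=16
after path 4 (1→5→2→10→6, push 7): res(0,6)=16
after path 5 (1→5→3→0→6, push 2): res(0,6)=14
after path 6 (1→7→11→0→6, push 2): res(0,6)=12
after path 7 (1→8→3→0→6, push 4): res(0,6)=8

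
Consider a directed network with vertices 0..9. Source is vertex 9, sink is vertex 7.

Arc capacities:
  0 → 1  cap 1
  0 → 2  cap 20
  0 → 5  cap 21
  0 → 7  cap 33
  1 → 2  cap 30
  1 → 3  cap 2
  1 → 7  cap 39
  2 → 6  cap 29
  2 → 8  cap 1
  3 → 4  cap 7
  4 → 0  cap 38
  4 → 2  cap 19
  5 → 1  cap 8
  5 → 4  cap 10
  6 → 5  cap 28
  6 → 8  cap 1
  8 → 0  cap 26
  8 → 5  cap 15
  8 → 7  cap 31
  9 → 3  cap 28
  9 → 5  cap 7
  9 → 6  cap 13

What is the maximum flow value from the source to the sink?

Maximum flow value: 26

augment #1: 9→5→1→7 bottleneck 7, total now 7
augment #2: 9→6→8→7 bottleneck 1, total now 8
augment #3: 9→3→4→0→7 bottleneck 7, total now 15
augment #4: 9→6→5→1→7 bottleneck 1, total now 16
augment #5: 9→6→5→4→0→7 bottleneck 10, total now 26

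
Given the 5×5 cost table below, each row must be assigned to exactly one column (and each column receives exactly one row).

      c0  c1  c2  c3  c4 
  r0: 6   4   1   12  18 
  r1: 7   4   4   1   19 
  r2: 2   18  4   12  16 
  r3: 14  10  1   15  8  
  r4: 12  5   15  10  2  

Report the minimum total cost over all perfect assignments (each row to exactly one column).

optimal assignment: row0→col1 (cost 4), row1→col3 (cost 1), row2→col0 (cost 2), row3→col2 (cost 1), row4→col4 (cost 2)
total = 4 + 1 + 2 + 1 + 2 = 10

Minimum assignment cost: 10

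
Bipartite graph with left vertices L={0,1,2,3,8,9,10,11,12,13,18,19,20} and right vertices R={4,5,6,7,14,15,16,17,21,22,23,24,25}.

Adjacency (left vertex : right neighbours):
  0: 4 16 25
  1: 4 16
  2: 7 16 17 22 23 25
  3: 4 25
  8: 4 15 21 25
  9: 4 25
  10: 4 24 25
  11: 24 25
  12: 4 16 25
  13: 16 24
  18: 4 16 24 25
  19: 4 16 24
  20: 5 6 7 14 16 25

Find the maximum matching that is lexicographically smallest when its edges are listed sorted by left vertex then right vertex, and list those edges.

|M| = 7 (so the lex-smallest maximum matching has 7 edges)
process left vertices in ascending order; for each, take the smallest-labelled available neighbour that still permits 7 edges overall, or leave it unmatched if none does
lex-smallest matching: {0-4, 1-16, 2-7, 3-25, 8-15, 10-24, 20-5}

Lex-smallest maximum matching: {(0,4), (1,16), (2,7), (3,25), (8,15), (10,24), (20,5)}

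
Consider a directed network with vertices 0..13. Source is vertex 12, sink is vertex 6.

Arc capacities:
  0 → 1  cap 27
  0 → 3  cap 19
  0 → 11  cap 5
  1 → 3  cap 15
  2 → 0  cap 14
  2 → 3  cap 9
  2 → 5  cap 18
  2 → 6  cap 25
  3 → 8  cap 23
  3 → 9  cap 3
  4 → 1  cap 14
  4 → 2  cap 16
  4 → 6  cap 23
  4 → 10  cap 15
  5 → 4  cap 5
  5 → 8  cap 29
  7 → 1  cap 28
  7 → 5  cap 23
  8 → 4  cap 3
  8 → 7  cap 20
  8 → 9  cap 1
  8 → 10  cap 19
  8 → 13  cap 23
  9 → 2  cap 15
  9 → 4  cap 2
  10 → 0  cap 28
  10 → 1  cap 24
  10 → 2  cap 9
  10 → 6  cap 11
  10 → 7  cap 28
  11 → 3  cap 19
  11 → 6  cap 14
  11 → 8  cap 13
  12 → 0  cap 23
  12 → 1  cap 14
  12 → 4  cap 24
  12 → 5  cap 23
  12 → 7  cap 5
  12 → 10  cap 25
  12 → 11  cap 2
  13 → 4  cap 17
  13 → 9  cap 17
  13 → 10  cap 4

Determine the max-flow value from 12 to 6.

Maximum flow value: 66

augment #1: 12→4→6 bottleneck 23, total now 23
augment #2: 12→10→6 bottleneck 11, total now 34
augment #3: 12→11→6 bottleneck 2, total now 36
augment #4: 12→0→11→6 bottleneck 5, total now 41
augment #5: 12→4→2→6 bottleneck 1, total now 42
augment #6: 12→10→2→6 bottleneck 9, total now 51
augment #7: 12→5→4→2→6 bottleneck 5, total now 56
augment #8: 12→0→3→9→2→6 bottleneck 3, total now 59
augment #9: 12→5→8→4→2→6 bottleneck 3, total now 62
augment #10: 12→5→8→9→2→6 bottleneck 1, total now 63
augment #11: 12→5→8→13→4→2→6 bottleneck 3, total now 66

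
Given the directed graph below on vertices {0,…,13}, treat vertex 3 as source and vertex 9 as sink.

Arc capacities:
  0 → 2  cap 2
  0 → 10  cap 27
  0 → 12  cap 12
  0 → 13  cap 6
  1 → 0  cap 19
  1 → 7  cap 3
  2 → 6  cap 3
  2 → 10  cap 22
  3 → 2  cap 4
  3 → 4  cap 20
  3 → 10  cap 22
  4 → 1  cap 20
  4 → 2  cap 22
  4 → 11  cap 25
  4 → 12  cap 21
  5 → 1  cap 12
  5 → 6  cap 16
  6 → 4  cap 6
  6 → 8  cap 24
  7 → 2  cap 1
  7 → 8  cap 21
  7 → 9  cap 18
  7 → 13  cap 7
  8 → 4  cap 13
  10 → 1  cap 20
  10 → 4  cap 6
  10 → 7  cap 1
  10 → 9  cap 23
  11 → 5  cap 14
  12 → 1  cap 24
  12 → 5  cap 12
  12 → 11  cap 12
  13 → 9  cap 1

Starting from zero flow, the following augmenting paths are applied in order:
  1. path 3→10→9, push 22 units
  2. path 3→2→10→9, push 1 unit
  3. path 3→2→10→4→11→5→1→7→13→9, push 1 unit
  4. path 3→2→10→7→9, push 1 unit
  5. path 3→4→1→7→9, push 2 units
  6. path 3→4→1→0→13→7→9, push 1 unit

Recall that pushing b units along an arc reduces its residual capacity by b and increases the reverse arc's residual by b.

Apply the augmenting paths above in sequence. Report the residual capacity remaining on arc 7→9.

Residual capacity of (7,9): 14

after path 1 (3→10→9, push 22): res(7,9)=18
after path 2 (3→2→10→9, push 1): res(7,9)=18
after path 3 (3→2→10→4→11→5→1→7→13→9, push 1): res(7,9)=18
after path 4 (3→2→10→7→9, push 1): res(7,9)=17
after path 5 (3→4→1→7→9, push 2): res(7,9)=15
after path 6 (3→4→1→0→13→7→9, push 1): res(7,9)=14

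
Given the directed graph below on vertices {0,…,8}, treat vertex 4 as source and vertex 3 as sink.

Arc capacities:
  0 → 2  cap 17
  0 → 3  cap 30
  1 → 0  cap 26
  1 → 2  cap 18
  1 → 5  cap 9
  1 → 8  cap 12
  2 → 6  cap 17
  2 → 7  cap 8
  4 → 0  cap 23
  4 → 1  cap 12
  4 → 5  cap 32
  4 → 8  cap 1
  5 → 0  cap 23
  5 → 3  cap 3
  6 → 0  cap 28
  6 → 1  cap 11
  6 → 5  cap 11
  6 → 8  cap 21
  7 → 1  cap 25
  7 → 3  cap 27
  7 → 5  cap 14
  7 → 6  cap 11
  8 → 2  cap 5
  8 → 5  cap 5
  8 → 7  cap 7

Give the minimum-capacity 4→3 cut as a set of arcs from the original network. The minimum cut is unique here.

Min-cut arcs: {(0,3), (2,7), (5,3), (8,7)} (total capacity 48)

augment #1: 4→0→3 push 23
augment #2: 4→5→3 push 3
augment #3: 4→1→0→3 push 7
augment #4: 4→8→7→3 push 1
augment #5: 4→1→2→7→3 push 5
augment #6: 4→5→0→2→7→3 push 3
augment #7: 4→5→0→1→8→7→3 push 6
max flow = 48; residual-reachable set from 4 gives S-side
cut edges (S→T): {(0,3), (2,7), (5,3), (8,7)} total cap 48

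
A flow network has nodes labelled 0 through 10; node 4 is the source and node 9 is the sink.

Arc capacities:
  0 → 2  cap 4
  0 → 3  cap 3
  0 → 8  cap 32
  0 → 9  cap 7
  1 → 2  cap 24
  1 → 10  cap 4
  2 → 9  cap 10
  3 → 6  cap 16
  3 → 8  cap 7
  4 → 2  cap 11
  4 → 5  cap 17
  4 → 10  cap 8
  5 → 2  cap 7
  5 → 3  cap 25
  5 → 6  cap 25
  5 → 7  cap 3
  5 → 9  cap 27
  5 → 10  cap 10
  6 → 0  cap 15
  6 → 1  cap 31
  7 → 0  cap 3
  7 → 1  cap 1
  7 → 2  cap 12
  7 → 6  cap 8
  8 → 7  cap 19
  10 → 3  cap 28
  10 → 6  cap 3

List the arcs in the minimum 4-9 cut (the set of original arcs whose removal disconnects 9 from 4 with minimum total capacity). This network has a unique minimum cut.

Min-cut arcs: {(0,9), (2,9), (4,5)} (total capacity 34)

augment #1: 4→2→9 push 10
augment #2: 4→5→9 push 17
augment #3: 4→10→6→0→9 push 3
augment #4: 4→10→3→6→0→9 push 4
max flow = 34; residual-reachable set from 4 gives S-side
cut edges (S→T): {(0,9), (2,9), (4,5)} total cap 34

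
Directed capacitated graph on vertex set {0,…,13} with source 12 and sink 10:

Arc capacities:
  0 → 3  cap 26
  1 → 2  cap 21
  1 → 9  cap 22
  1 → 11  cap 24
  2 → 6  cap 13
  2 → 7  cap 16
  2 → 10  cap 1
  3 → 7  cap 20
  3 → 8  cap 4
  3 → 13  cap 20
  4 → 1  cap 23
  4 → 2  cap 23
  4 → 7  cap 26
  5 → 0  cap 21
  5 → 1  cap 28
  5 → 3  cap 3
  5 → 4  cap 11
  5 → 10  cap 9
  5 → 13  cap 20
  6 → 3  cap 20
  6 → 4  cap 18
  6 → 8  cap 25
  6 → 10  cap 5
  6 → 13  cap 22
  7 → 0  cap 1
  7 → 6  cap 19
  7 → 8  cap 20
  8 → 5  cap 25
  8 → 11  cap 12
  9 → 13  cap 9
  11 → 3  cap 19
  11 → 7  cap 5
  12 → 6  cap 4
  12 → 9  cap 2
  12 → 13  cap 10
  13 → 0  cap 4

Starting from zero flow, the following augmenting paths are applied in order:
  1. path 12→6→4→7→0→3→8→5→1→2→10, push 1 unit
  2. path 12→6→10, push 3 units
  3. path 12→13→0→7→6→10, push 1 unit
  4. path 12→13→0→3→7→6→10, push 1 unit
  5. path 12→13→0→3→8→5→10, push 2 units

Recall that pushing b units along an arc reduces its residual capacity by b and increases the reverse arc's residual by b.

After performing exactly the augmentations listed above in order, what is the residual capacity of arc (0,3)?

Residual capacity of (0,3): 22

after path 1 (12→6→4→7→0→3→8→5→1→2→10, push 1): res(0,3)=25
after path 2 (12→6→10, push 3): res(0,3)=25
after path 3 (12→13→0→7→6→10, push 1): res(0,3)=25
after path 4 (12→13→0→3→7→6→10, push 1): res(0,3)=24
after path 5 (12→13→0→3→8→5→10, push 2): res(0,3)=22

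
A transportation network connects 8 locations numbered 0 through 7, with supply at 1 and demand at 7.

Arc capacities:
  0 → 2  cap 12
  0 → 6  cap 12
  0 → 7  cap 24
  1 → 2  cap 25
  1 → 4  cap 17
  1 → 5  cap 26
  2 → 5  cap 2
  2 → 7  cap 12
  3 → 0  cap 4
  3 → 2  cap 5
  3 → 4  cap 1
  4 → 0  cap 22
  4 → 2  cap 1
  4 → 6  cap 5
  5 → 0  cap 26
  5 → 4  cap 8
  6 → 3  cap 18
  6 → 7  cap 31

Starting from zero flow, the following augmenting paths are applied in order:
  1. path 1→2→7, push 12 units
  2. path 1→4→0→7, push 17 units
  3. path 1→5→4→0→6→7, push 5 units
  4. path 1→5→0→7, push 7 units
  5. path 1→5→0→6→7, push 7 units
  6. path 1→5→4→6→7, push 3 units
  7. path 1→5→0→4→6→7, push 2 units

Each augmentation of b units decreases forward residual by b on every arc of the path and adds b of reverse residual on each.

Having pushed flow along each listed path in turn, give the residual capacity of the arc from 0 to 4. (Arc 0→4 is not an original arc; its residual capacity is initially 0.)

Residual capacity of (0,4): 20

after path 1 (1→2→7, push 12): res(0,4)=0
after path 2 (1→4→0→7, push 17): res(0,4)=17
after path 3 (1→5→4→0→6→7, push 5): res(0,4)=22
after path 4 (1→5→0→7, push 7): res(0,4)=22
after path 5 (1→5→0→6→7, push 7): res(0,4)=22
after path 6 (1→5→4→6→7, push 3): res(0,4)=22
after path 7 (1→5→0→4→6→7, push 2): res(0,4)=20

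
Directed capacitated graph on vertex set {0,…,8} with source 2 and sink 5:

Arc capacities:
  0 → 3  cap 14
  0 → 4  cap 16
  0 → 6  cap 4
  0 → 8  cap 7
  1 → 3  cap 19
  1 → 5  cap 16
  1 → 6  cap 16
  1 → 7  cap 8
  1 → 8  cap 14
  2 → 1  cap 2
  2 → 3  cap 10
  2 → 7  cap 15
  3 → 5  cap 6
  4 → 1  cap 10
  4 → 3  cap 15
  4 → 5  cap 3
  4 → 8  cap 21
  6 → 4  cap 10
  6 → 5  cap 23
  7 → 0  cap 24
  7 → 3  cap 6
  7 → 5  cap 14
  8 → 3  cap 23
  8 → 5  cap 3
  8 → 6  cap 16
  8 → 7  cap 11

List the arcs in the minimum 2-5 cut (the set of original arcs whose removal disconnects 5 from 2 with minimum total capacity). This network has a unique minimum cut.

augment #1: 2→1→5 push 2
augment #2: 2→3→5 push 6
augment #3: 2→7→5 push 14
augment #4: 2→7→0→4→5 push 1
max flow = 23; residual-reachable set from 2 gives S-side
cut edges (S→T): {(2,1), (2,7), (3,5)} total cap 23

Min-cut arcs: {(2,1), (2,7), (3,5)} (total capacity 23)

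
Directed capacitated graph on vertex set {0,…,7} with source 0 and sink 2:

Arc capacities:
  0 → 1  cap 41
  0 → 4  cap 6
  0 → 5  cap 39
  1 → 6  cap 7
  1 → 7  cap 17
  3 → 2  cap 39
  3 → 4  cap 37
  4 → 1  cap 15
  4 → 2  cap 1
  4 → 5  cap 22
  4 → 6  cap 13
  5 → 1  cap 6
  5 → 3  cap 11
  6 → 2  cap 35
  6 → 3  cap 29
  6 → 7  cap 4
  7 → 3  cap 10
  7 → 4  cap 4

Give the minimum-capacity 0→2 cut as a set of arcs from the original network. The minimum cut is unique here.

augment #1: 0→4→2 push 1
augment #2: 0→1→6→2 push 7
augment #3: 0→4→6→2 push 5
augment #4: 0→5→3→2 push 11
augment #5: 0→1→7→3→2 push 10
augment #6: 0→1→7→4→6→2 push 4
max flow = 38; residual-reachable set from 0 gives S-side
cut edges (S→T): {(0,4), (1,6), (5,3), (7,3), (7,4)} total cap 38

Min-cut arcs: {(0,4), (1,6), (5,3), (7,3), (7,4)} (total capacity 38)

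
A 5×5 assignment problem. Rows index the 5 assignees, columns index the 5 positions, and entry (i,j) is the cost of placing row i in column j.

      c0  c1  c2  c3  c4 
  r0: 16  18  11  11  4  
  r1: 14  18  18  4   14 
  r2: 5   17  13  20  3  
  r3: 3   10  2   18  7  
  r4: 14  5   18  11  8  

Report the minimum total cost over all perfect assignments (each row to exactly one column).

Minimum assignment cost: 20

optimal assignment: row0→col4 (cost 4), row1→col3 (cost 4), row2→col0 (cost 5), row3→col2 (cost 2), row4→col1 (cost 5)
total = 4 + 4 + 5 + 2 + 5 = 20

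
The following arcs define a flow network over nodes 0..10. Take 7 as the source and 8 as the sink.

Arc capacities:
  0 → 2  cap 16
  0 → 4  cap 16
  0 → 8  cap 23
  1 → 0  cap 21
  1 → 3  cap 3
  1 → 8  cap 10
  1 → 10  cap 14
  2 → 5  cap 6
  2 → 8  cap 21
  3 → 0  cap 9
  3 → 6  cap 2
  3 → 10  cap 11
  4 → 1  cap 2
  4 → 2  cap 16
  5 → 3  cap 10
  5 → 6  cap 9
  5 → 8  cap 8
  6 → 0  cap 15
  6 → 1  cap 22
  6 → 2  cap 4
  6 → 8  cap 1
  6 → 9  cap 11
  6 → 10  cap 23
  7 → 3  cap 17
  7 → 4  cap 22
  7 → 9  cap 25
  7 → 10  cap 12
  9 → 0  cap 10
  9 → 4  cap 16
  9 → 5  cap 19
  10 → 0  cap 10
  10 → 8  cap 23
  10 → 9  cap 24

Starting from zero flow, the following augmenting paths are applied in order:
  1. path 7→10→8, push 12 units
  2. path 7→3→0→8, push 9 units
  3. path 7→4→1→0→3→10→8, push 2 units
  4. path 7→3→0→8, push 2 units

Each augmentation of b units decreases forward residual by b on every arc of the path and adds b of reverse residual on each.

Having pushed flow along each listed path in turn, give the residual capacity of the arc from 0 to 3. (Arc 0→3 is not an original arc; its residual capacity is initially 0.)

after path 1 (7→10→8, push 12): res(0,3)=0
after path 2 (7→3→0→8, push 9): res(0,3)=9
after path 3 (7→4→1→0→3→10→8, push 2): res(0,3)=7
after path 4 (7→3→0→8, push 2): res(0,3)=9

Residual capacity of (0,3): 9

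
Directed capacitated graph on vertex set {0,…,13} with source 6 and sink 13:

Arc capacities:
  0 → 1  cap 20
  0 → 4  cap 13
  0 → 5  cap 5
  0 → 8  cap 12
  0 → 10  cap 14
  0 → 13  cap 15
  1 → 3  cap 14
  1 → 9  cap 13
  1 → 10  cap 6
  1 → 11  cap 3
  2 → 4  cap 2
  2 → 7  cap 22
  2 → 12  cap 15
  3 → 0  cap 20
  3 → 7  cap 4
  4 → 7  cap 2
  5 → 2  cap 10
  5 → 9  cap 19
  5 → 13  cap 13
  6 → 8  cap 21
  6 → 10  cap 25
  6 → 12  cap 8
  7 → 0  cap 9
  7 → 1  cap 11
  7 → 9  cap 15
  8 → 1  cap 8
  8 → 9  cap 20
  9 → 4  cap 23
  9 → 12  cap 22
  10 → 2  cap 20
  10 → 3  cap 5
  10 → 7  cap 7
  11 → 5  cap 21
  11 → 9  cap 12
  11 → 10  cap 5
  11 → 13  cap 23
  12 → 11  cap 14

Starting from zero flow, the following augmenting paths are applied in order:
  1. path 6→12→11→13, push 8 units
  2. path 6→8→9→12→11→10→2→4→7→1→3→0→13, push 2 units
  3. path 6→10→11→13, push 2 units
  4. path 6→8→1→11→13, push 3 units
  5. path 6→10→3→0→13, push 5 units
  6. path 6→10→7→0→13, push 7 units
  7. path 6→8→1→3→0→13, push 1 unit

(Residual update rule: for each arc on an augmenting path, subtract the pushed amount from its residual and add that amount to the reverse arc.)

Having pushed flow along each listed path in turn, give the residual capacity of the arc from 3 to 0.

after path 1 (6→12→11→13, push 8): res(3,0)=20
after path 2 (6→8→9→12→11→10→2→4→7→1→3→0→13, push 2): res(3,0)=18
after path 3 (6→10→11→13, push 2): res(3,0)=18
after path 4 (6→8→1→11→13, push 3): res(3,0)=18
after path 5 (6→10→3→0→13, push 5): res(3,0)=13
after path 6 (6→10→7→0→13, push 7): res(3,0)=13
after path 7 (6→8→1→3→0→13, push 1): res(3,0)=12

Residual capacity of (3,0): 12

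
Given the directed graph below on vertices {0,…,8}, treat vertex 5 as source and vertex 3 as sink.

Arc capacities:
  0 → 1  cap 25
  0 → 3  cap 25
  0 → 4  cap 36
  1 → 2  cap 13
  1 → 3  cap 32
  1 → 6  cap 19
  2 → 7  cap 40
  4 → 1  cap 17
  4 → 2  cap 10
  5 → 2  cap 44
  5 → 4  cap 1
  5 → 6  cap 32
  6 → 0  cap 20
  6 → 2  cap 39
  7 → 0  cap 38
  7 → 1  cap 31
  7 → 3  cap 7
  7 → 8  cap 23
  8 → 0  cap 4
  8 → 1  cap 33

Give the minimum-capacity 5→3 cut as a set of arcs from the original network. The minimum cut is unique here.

Min-cut arcs: {(2,7), (5,4), (6,0)} (total capacity 61)

augment #1: 5→2→7→3 push 7
augment #2: 5→4→1→3 push 1
augment #3: 5→6→0→3 push 20
augment #4: 5→2→7→0→3 push 5
augment #5: 5→2→7→1→3 push 28
max flow = 61; residual-reachable set from 5 gives S-side
cut edges (S→T): {(2,7), (5,4), (6,0)} total cap 61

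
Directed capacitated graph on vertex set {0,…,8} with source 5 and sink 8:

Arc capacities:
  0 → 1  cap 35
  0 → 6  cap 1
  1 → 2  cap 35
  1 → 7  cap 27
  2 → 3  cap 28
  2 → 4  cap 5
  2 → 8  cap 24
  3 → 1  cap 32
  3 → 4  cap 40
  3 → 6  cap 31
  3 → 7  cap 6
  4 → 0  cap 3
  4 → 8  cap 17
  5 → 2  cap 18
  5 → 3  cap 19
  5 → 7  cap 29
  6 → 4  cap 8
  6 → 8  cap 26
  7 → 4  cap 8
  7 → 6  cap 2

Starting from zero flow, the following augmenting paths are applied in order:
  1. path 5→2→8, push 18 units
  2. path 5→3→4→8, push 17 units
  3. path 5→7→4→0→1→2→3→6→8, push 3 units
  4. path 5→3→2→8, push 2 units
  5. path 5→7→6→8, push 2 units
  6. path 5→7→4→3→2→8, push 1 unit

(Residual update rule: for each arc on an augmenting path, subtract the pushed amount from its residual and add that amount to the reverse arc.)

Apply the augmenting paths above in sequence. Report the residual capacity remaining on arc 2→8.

after path 1 (5→2→8, push 18): res(2,8)=6
after path 2 (5→3→4→8, push 17): res(2,8)=6
after path 3 (5→7→4→0→1→2→3→6→8, push 3): res(2,8)=6
after path 4 (5→3→2→8, push 2): res(2,8)=4
after path 5 (5→7→6→8, push 2): res(2,8)=4
after path 6 (5→7→4→3→2→8, push 1): res(2,8)=3

Residual capacity of (2,8): 3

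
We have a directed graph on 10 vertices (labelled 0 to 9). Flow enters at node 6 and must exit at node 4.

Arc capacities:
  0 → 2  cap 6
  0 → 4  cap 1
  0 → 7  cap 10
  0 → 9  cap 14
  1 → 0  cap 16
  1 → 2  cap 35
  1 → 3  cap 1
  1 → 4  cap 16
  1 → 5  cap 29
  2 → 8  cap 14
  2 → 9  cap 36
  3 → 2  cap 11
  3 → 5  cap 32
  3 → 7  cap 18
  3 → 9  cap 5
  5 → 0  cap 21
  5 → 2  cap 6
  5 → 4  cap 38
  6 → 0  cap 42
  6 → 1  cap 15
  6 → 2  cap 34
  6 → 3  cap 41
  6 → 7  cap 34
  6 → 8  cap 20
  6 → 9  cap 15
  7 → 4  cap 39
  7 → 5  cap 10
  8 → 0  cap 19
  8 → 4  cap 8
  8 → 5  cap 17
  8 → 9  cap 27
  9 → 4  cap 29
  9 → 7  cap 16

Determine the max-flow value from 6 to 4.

augment #1: 6→0→4 bottleneck 1, total now 1
augment #2: 6→1→4 bottleneck 15, total now 16
augment #3: 6→7→4 bottleneck 34, total now 50
augment #4: 6→8→4 bottleneck 8, total now 58
augment #5: 6→9→4 bottleneck 15, total now 73
augment #6: 6→0→7→4 bottleneck 5, total now 78
augment #7: 6→0→9→4 bottleneck 14, total now 92
augment #8: 6→3→5→4 bottleneck 32, total now 124
augment #9: 6→8→5→4 bottleneck 6, total now 130

Maximum flow value: 130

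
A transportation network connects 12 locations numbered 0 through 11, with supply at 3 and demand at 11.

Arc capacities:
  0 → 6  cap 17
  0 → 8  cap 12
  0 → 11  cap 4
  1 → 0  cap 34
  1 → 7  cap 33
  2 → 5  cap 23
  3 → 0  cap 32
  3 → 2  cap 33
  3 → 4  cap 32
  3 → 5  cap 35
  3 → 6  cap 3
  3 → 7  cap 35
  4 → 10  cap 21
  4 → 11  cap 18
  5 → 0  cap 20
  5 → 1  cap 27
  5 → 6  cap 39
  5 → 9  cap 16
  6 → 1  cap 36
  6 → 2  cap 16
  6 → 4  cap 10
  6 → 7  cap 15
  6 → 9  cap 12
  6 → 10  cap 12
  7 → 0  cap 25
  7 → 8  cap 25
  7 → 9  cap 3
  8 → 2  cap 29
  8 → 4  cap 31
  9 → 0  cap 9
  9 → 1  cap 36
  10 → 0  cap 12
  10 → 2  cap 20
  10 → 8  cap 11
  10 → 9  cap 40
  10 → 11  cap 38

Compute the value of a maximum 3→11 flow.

augment #1: 3→0→11 bottleneck 4, total now 4
augment #2: 3→4→11 bottleneck 18, total now 22
augment #3: 3→4→10→11 bottleneck 14, total now 36
augment #4: 3→6→10→11 bottleneck 3, total now 39
augment #5: 3→0→6→10→11 bottleneck 9, total now 48
augment #6: 3→0→6→4→10→11 bottleneck 7, total now 55

Maximum flow value: 55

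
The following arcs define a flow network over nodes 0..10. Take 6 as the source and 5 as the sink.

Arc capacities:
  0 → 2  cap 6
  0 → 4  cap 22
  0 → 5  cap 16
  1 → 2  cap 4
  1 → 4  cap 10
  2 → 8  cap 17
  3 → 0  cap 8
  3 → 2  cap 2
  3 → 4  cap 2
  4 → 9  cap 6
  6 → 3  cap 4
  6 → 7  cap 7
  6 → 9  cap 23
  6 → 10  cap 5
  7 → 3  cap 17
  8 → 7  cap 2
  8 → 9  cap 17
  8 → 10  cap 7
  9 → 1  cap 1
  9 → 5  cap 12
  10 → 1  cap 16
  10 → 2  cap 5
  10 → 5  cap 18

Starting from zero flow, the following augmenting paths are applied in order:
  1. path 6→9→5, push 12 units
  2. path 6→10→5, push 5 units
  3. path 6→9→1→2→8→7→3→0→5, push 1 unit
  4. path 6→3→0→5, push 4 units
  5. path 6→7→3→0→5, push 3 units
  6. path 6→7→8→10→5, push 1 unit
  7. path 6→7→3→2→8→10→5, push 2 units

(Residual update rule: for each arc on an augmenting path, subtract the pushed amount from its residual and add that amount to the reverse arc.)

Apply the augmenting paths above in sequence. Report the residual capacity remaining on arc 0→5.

Residual capacity of (0,5): 8

after path 1 (6→9→5, push 12): res(0,5)=16
after path 2 (6→10→5, push 5): res(0,5)=16
after path 3 (6→9→1→2→8→7→3→0→5, push 1): res(0,5)=15
after path 4 (6→3→0→5, push 4): res(0,5)=11
after path 5 (6→7→3→0→5, push 3): res(0,5)=8
after path 6 (6→7→8→10→5, push 1): res(0,5)=8
after path 7 (6→7→3→2→8→10→5, push 2): res(0,5)=8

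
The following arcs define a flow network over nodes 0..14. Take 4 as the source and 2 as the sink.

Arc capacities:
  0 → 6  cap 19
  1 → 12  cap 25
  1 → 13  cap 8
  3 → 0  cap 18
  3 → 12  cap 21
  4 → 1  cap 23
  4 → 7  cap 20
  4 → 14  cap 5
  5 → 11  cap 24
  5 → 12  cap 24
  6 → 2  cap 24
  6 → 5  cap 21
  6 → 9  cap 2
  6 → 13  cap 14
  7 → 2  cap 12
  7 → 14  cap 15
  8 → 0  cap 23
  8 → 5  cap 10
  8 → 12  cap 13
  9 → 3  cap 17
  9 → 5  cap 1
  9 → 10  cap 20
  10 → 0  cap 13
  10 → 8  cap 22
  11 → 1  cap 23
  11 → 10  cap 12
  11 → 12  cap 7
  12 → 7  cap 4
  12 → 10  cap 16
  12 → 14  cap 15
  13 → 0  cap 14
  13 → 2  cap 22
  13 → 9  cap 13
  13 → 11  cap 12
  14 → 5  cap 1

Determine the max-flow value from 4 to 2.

Maximum flow value: 36

augment #1: 4→7→2 bottleneck 12, total now 12
augment #2: 4→1→13→2 bottleneck 8, total now 20
augment #3: 4→1→12→10→0→6→2 bottleneck 13, total now 33
augment #4: 4→1→12→10→8→0→6→2 bottleneck 2, total now 35
augment #5: 4→14→5→11→10→8→0→6→2 bottleneck 1, total now 36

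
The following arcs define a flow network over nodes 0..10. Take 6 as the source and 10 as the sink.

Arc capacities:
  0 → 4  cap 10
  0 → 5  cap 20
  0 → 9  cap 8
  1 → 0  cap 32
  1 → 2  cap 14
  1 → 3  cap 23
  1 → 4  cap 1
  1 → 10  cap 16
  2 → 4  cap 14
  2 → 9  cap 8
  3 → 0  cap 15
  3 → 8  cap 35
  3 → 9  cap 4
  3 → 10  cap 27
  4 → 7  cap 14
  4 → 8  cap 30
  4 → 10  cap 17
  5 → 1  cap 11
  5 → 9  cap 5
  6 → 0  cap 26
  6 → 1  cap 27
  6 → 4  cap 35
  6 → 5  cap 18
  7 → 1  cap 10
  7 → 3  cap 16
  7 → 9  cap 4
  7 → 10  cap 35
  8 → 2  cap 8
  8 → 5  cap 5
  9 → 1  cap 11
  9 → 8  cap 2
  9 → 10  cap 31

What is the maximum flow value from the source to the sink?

Maximum flow value: 90

augment #1: 6→1→10 bottleneck 16, total now 16
augment #2: 6→4→10 bottleneck 17, total now 33
augment #3: 6→0→9→10 bottleneck 8, total now 41
augment #4: 6→1→3→10 bottleneck 11, total now 52
augment #5: 6→4→7→10 bottleneck 14, total now 66
augment #6: 6→5→9→10 bottleneck 5, total now 71
augment #7: 6→5→1→3→10 bottleneck 11, total now 82
augment #8: 6→4→8→2→9→10 bottleneck 4, total now 86
augment #9: 6→0→4→8→2→9→10 bottleneck 4, total now 90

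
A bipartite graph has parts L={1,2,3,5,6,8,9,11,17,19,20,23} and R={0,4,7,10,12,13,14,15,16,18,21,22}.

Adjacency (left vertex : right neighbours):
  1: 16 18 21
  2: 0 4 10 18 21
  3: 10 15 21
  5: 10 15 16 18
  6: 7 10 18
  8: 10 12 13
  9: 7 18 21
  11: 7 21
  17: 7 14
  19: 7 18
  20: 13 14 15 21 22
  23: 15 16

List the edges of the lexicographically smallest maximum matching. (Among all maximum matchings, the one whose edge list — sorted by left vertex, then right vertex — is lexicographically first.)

Lex-smallest maximum matching: {(1,16), (2,0), (3,10), (5,15), (6,7), (8,12), (9,18), (11,21), (17,14), (20,13)}

|M| = 10 (so the lex-smallest maximum matching has 10 edges)
process left vertices in ascending order; for each, take the smallest-labelled available neighbour that still permits 10 edges overall, or leave it unmatched if none does
lex-smallest matching: {1-16, 2-0, 3-10, 5-15, 6-7, 8-12, 9-18, 11-21, 17-14, 20-13}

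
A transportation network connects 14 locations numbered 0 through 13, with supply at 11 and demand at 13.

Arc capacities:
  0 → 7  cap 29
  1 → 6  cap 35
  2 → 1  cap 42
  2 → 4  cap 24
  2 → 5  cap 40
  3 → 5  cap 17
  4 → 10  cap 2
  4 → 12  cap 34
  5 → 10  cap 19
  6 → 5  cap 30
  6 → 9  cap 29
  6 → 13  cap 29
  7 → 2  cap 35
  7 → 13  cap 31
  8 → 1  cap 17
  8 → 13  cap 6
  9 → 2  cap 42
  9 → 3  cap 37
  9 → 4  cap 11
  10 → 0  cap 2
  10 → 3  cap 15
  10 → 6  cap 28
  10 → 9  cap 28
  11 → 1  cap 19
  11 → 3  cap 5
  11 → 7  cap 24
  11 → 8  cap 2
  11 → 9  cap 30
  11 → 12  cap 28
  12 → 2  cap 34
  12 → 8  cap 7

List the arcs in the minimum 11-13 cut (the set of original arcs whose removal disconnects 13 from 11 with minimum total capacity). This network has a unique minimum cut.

Min-cut arcs: {(6,13), (8,13), (10,0), (11,7)} (total capacity 61)

augment #1: 11→7→13 push 24
augment #2: 11→8→13 push 2
augment #3: 11→1→6→13 push 19
augment #4: 11→12→8→13 push 4
augment #5: 11→3→5→10→6→13 push 5
augment #6: 11→9→2→1→6→13 push 5
augment #7: 11→9→4→10→0→7→13 push 2
max flow = 61; residual-reachable set from 11 gives S-side
cut edges (S→T): {(6,13), (8,13), (10,0), (11,7)} total cap 61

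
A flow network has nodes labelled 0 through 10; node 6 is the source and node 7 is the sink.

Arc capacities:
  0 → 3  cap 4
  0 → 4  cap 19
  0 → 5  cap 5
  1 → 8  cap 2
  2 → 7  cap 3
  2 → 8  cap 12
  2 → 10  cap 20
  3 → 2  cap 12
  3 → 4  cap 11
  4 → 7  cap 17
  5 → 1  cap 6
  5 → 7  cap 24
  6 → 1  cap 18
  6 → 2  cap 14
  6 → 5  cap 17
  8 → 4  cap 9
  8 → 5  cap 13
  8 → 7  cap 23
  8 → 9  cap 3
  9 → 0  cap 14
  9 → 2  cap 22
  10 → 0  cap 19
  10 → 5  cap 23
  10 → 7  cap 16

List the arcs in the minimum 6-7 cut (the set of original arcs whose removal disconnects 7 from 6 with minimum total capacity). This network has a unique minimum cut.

Min-cut arcs: {(1,8), (6,2), (6,5)} (total capacity 33)

augment #1: 6→2→7 push 3
augment #2: 6→5→7 push 17
augment #3: 6→1→8→7 push 2
augment #4: 6→2→8→7 push 11
max flow = 33; residual-reachable set from 6 gives S-side
cut edges (S→T): {(1,8), (6,2), (6,5)} total cap 33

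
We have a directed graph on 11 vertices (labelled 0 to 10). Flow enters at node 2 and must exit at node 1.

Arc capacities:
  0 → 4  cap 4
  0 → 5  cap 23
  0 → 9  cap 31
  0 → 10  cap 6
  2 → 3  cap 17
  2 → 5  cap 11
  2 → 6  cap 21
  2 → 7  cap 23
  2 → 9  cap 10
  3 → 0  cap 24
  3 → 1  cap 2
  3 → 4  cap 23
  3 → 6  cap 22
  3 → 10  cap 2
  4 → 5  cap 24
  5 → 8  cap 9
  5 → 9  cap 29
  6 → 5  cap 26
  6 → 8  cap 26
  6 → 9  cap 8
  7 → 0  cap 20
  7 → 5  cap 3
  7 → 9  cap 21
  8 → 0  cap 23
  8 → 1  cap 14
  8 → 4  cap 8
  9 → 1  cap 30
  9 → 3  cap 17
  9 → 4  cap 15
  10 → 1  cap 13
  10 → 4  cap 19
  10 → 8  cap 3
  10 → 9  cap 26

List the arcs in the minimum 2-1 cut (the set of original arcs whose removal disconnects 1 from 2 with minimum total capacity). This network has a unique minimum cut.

augment #1: 2→3→1 push 2
augment #2: 2→9→1 push 10
augment #3: 2→3→10→1 push 2
augment #4: 2→5→8→1 push 9
augment #5: 2→5→9→1 push 2
augment #6: 2→6→8→1 push 5
augment #7: 2→6→9→1 push 8
augment #8: 2→7→9→1 push 10
augment #9: 2→3→0→10→1 push 6
max flow = 54; residual-reachable set from 2 gives S-side
cut edges (S→T): {(0,10), (3,1), (3,10), (8,1), (9,1)} total cap 54

Min-cut arcs: {(0,10), (3,1), (3,10), (8,1), (9,1)} (total capacity 54)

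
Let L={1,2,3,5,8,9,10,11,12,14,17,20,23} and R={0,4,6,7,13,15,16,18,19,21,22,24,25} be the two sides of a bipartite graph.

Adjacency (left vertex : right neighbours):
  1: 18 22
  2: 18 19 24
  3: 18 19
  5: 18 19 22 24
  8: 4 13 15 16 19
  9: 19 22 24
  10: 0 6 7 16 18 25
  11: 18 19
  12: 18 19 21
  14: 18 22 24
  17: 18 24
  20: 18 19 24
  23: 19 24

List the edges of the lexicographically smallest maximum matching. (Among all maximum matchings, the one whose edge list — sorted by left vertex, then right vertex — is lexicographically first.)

Lex-smallest maximum matching: {(1,18), (2,19), (5,22), (8,4), (9,24), (10,0), (12,21)}

|M| = 7 (so the lex-smallest maximum matching has 7 edges)
process left vertices in ascending order; for each, take the smallest-labelled available neighbour that still permits 7 edges overall, or leave it unmatched if none does
lex-smallest matching: {1-18, 2-19, 5-22, 8-4, 9-24, 10-0, 12-21}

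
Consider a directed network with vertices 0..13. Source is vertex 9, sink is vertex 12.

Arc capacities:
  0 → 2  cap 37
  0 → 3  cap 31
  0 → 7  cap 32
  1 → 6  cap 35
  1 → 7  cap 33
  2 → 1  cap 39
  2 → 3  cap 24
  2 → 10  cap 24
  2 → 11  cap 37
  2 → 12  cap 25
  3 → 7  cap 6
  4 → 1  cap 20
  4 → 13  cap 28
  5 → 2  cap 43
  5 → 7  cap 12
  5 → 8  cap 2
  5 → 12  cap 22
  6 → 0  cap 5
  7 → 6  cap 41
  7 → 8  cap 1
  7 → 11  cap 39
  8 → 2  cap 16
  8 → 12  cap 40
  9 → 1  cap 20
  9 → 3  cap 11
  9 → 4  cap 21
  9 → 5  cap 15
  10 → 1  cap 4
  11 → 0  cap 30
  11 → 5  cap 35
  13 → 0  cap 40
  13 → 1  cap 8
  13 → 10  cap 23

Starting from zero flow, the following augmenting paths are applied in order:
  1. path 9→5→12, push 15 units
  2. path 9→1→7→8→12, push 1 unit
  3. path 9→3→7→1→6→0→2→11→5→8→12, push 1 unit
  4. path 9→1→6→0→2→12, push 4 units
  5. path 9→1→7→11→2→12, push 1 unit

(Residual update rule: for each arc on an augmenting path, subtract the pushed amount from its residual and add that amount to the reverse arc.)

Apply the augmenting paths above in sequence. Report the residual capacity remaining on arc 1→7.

Residual capacity of (1,7): 32

after path 1 (9→5→12, push 15): res(1,7)=33
after path 2 (9→1→7→8→12, push 1): res(1,7)=32
after path 3 (9→3→7→1→6→0→2→11→5→8→12, push 1): res(1,7)=33
after path 4 (9→1→6→0→2→12, push 4): res(1,7)=33
after path 5 (9→1→7→11→2→12, push 1): res(1,7)=32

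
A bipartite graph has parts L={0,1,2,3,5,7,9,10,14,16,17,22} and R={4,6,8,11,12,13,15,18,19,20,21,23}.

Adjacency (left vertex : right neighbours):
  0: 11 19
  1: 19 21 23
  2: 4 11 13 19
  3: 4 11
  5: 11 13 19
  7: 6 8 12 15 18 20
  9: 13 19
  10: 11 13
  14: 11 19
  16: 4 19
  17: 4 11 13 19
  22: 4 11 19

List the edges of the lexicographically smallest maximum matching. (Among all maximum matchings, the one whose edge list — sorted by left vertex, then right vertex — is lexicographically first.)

Lex-smallest maximum matching: {(0,11), (1,21), (2,4), (5,13), (7,6), (9,19)}

|M| = 6 (so the lex-smallest maximum matching has 6 edges)
process left vertices in ascending order; for each, take the smallest-labelled available neighbour that still permits 6 edges overall, or leave it unmatched if none does
lex-smallest matching: {0-11, 1-21, 2-4, 5-13, 7-6, 9-19}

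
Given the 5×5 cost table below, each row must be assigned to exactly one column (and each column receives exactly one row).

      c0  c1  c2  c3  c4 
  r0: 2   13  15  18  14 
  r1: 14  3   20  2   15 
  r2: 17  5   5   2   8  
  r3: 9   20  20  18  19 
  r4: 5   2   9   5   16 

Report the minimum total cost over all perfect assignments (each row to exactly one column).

optimal assignment: row0→col0 (cost 2), row1→col3 (cost 2), row2→col2 (cost 5), row3→col4 (cost 19), row4→col1 (cost 2)
total = 2 + 2 + 5 + 19 + 2 = 30

Minimum assignment cost: 30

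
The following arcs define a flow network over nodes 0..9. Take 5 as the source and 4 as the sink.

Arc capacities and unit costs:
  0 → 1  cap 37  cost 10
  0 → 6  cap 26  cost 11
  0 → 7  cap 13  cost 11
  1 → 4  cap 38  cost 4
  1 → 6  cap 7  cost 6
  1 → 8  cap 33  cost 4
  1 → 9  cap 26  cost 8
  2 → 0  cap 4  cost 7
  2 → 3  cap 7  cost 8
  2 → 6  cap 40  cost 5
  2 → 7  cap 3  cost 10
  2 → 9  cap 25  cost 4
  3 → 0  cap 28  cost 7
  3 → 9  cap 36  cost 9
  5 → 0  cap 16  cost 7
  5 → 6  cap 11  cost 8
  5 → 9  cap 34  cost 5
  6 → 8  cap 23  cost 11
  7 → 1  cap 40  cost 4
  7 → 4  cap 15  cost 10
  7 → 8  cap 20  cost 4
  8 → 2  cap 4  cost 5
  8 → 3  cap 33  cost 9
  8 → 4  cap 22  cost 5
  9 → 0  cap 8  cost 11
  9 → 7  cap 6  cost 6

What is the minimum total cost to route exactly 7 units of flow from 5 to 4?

shortest-cost path #1: 5→9→7→1→4 push 6 @ unit cost 19 (adds 114)
shortest-cost path #2: 5→0→1→4 push 1 @ unit cost 21 (adds 21)
total cost = 135

Minimum cost for 7 units: 135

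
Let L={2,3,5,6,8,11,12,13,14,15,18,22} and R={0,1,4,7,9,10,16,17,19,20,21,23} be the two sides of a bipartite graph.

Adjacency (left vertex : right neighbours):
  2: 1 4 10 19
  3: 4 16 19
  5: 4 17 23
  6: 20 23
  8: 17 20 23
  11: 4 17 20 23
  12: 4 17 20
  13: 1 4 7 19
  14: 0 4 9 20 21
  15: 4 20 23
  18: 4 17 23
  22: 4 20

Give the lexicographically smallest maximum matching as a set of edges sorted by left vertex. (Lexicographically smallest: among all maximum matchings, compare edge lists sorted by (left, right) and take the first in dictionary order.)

|M| = 8 (so the lex-smallest maximum matching has 8 edges)
process left vertices in ascending order; for each, take the smallest-labelled available neighbour that still permits 8 edges overall, or leave it unmatched if none does
lex-smallest matching: {2-1, 3-16, 5-4, 6-20, 8-17, 11-23, 13-7, 14-0}

Lex-smallest maximum matching: {(2,1), (3,16), (5,4), (6,20), (8,17), (11,23), (13,7), (14,0)}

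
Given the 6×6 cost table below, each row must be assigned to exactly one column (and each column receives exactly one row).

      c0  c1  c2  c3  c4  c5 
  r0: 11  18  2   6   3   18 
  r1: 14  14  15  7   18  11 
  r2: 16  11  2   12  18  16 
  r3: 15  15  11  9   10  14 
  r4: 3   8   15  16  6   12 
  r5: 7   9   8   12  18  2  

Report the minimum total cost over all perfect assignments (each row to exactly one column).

Minimum assignment cost: 32

optimal assignment: row0→col4 (cost 3), row1→col3 (cost 7), row2→col2 (cost 2), row3→col1 (cost 15), row4→col0 (cost 3), row5→col5 (cost 2)
total = 3 + 7 + 2 + 15 + 3 + 2 = 32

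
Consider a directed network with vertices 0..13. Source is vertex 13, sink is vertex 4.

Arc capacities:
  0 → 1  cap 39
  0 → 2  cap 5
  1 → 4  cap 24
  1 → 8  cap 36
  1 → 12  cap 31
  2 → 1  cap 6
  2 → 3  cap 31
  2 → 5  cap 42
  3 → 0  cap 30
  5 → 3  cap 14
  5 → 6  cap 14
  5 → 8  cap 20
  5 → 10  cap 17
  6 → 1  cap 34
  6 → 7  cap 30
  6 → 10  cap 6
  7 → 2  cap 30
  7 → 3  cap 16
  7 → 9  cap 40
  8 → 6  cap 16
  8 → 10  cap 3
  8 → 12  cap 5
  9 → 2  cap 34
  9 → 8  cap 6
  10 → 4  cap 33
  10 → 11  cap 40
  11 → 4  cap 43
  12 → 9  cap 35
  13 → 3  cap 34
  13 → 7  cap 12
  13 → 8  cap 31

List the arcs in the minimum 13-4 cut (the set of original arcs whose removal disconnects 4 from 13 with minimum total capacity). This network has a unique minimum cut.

augment #1: 13→8→10→4 push 3
augment #2: 13→3→0→1→4 push 24
augment #3: 13→8→6→10→4 push 6
augment #4: 13→7→2→5→10→4 push 12
augment #5: 13→3→0→2→5→10→4 push 5
max flow = 50; residual-reachable set from 13 gives S-side
cut edges (S→T): {(1,4), (5,10), (6,10), (8,10)} total cap 50

Min-cut arcs: {(1,4), (5,10), (6,10), (8,10)} (total capacity 50)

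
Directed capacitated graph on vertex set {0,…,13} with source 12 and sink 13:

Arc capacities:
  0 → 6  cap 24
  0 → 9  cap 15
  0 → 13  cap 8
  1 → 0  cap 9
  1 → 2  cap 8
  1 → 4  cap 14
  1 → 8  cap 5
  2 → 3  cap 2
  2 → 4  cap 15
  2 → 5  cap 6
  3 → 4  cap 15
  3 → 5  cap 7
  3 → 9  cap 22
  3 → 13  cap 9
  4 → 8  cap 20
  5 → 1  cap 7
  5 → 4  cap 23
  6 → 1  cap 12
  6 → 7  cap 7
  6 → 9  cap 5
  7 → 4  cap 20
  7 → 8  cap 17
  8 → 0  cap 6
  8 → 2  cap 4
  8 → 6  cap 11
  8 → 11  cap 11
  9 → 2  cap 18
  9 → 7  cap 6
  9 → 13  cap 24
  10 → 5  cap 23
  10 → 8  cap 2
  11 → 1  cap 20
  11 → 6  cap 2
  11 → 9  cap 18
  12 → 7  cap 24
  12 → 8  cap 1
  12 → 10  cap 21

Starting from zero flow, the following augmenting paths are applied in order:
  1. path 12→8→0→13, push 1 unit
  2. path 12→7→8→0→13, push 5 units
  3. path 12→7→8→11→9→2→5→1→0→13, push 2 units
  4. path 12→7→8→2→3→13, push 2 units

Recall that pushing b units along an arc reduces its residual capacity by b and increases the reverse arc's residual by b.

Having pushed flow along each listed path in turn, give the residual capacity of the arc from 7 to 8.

Residual capacity of (7,8): 8

after path 1 (12→8→0→13, push 1): res(7,8)=17
after path 2 (12→7→8→0→13, push 5): res(7,8)=12
after path 3 (12→7→8→11→9→2→5→1→0→13, push 2): res(7,8)=10
after path 4 (12→7→8→2→3→13, push 2): res(7,8)=8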